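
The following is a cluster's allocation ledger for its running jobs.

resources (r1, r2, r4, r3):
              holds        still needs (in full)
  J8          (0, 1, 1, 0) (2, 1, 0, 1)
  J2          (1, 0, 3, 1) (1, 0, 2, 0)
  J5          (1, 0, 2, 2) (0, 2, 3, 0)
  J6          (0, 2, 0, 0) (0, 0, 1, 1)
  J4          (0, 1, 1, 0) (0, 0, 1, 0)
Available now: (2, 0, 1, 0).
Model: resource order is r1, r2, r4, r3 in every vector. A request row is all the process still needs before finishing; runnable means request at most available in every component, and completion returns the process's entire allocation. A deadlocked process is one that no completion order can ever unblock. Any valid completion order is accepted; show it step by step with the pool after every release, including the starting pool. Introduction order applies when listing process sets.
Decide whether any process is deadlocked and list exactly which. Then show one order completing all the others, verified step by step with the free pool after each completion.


No process is deadlocked.
Key observation: J4 leads a chain of completions in which each release enables another process.
A valid finishing order for the others: J4, J2, J8, J5, J6. Check, step by step:
  pool = (2, 0, 1, 0)
  J4 needs (0, 0, 1, 0) <= (2, 0, 1, 0) -> finishes; pool += (0, 1, 1, 0) = (2, 1, 2, 0)
  J2 needs (1, 0, 2, 0) <= (2, 1, 2, 0) -> finishes; pool += (1, 0, 3, 1) = (3, 1, 5, 1)
  J8 needs (2, 1, 0, 1) <= (3, 1, 5, 1) -> finishes; pool += (0, 1, 1, 0) = (3, 2, 6, 1)
  J5 needs (0, 2, 3, 0) <= (3, 2, 6, 1) -> finishes; pool += (1, 0, 2, 2) = (4, 2, 8, 3)
  J6 needs (0, 0, 1, 1) <= (4, 2, 8, 3) -> finishes; pool += (0, 2, 0, 0) = (4, 4, 8, 3)


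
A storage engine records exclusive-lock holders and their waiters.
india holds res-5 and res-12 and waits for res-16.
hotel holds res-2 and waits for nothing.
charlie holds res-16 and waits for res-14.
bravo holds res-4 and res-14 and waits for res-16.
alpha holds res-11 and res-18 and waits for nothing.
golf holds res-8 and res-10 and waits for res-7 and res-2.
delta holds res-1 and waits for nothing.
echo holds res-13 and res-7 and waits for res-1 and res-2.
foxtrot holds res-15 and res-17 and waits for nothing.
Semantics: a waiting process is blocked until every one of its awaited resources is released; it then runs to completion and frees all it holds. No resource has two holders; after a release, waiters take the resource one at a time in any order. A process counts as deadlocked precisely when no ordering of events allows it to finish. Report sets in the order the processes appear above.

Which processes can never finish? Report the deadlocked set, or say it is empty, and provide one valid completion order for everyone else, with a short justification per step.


Deadlocked set: india, charlie and bravo.
Key observation: the loop charlie -> bravo -> charlie blocks itself forever; india waits into the deadlock from upstream.
One completion order for the rest: foxtrot, hotel, delta, echo, golf, alpha.
Walking it through:
  foxtrot: no waits; runs immediately, freeing res-15 and res-17
  hotel: no waits; runs immediately, freeing res-2
  delta: no waits; runs immediately, freeing res-1
  echo: everything it awaited (res-1 and res-2) is free; runs, freeing res-13 and res-7
  golf: everything it awaited (res-7 and res-2) is free; runs, freeing res-8 and res-10
  alpha: no waits; runs immediately, freeing res-11 and res-18


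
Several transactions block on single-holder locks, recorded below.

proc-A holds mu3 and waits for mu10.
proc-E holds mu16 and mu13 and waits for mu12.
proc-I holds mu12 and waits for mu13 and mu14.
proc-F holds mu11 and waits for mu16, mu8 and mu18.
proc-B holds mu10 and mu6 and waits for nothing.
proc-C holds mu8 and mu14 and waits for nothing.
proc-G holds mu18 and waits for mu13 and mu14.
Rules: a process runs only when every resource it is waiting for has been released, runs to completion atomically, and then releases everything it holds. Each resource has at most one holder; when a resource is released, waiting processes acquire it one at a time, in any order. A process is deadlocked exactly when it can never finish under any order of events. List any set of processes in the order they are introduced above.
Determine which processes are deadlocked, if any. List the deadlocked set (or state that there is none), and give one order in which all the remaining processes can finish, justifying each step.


The deadlocked set is proc-E, proc-I, proc-F and proc-G.
Key observation: along proc-E -> proc-I -> proc-E, each member waits on what the next one holds — a deadlock; proc-F and proc-G wait into the deadlock from upstream.
A valid finishing order for the others: proc-C, proc-B, proc-A.
Verifying each step:
  proc-C waits on nothing -> runs at once and releases mu8 and mu14
  proc-B waits on nothing -> runs at once and releases mu10 and mu6
  proc-A: everything it awaited (mu10) is free; runs, freeing mu3


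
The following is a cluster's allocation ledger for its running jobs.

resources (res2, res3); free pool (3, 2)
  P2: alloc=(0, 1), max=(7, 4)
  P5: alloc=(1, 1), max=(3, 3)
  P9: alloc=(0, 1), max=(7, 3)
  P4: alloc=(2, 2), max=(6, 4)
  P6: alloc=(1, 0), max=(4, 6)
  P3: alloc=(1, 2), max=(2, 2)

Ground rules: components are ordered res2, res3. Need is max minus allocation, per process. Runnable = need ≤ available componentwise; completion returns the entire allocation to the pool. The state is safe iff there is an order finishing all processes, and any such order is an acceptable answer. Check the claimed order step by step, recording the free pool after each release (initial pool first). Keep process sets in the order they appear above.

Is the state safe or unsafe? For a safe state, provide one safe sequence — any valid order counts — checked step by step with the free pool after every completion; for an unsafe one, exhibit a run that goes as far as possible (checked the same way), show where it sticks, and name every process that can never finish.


SAFE. One safe sequence: P3, P4, P5, P6, P9, P2.
Key observation: the first exact fit in this order is P4 — it needs (4, 2) with (4, 4) free, meeting a requested resource to the last unit.
Verifying each step:
  pool = (3, 2)
  P3 needs (1, 0) <= (3, 2) -> finishes; pool += (1, 2) = (4, 4)
  P4 needs (4, 2) <= (4, 4) -> finishes; pool += (2, 2) = (6, 6)
  P5 needs (2, 2) <= (6, 6) -> finishes; pool += (1, 1) = (7, 7)
  P6 needs (3, 6) <= (7, 7) -> finishes; pool += (1, 0) = (8, 7)
  P9 needs (7, 2) <= (8, 7) -> finishes; pool += (0, 1) = (8, 8)
  P2 needs (7, 3) <= (8, 8) -> finishes; pool += (0, 1) = (8, 9)


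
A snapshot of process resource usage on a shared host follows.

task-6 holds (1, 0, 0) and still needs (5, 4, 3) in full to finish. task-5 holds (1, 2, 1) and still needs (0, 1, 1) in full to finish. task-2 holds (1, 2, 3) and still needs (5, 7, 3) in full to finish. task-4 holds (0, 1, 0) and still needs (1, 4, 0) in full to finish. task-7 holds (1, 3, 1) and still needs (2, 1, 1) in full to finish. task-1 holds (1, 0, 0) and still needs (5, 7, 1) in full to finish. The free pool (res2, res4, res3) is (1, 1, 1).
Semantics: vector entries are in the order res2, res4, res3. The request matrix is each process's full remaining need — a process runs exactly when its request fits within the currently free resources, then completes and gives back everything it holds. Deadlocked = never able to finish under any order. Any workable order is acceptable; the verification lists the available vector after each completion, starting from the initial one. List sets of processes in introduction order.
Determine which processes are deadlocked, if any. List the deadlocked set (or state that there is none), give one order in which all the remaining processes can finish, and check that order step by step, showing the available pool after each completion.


Deadlocked set: task-6, task-2 and task-1.
Key observation: res2 is the bottleneck — with task-5, task-7, task-4 done the pool holds (3, 7, 3), short of every remaining need.
One completion order for the rest: task-5, task-7, task-4. Verifying each step:
  pool = (1, 1, 1)
  task-5 needs (0, 1, 1) <= (1, 1, 1) -> finishes; pool += (1, 2, 1) = (2, 3, 2)
  task-7 needs (2, 1, 1) <= (2, 3, 2) -> finishes; pool += (1, 3, 1) = (3, 6, 3)
  task-4 needs (1, 4, 0) <= (3, 6, 3) -> finishes; pool += (0, 1, 0) = (3, 7, 3)
The stuck group stays short no matter what:
  task-6 still needs (5, 4, 3) but only (3, 7, 3) is free — short on res2
  task-2 still needs (5, 7, 3) but only (3, 7, 3) is free — short on res2
  task-1 still needs (5, 7, 1) but only (3, 7, 3) is free — short on res2


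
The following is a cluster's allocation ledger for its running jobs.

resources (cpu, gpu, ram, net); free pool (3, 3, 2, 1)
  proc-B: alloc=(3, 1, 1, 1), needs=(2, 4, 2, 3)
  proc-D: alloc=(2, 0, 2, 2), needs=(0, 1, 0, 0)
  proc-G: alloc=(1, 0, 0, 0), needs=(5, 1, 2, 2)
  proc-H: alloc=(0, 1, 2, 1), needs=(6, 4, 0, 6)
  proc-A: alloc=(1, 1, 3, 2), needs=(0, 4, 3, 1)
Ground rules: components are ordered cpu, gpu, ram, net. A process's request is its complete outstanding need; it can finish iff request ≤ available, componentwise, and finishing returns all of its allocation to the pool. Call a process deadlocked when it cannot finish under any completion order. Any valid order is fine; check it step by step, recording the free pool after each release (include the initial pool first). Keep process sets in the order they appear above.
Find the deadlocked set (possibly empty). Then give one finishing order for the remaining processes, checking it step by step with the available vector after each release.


Deadlocked: proc-B, proc-H and proc-A.
Key observation: the wall is gpu: completing proc-D, proc-G brings the pool only to (6, 3, 4, 3), and all the rest need more.
One completion order for the rest: proc-D, proc-G. Step-by-step check:
  pool = (3, 3, 2, 1)
  proc-D needs (0, 1, 0, 0) <= (3, 3, 2, 1) -> finishes; pool += (2, 0, 2, 2) = (5, 3, 4, 3)
  proc-G needs (5, 1, 2, 2) <= (5, 3, 4, 3) -> finishes; pool += (1, 0, 0, 0) = (6, 3, 4, 3)
The blocked processes can never fit:
  blocked: proc-B wants (2, 4, 2, 3), pool (6, 3, 4, 3) — not enough gpu
  blocked: proc-H wants (6, 4, 0, 6), pool (6, 3, 4, 3) — not enough gpu and net
  blocked: proc-A wants (0, 4, 3, 1), pool (6, 3, 4, 3) — not enough gpu


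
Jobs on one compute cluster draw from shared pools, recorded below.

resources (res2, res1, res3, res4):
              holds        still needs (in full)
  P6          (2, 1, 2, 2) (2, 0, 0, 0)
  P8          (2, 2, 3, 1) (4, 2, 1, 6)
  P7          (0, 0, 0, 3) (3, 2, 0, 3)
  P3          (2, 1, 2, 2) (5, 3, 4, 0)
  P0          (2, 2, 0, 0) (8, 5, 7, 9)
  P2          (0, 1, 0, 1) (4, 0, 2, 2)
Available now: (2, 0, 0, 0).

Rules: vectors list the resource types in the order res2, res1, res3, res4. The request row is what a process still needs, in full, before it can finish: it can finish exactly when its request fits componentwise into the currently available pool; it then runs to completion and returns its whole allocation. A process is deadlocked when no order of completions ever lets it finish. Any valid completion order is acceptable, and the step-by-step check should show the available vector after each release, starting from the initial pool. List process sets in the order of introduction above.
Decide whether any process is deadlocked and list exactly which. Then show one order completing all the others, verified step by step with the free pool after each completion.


The deadlocked set is empty.
Key observation: the pool covers P6 at once, and every later process fits after earlier releases.
The rest can finish in the order P6, P2, P7, P8, P3, P0. Verifying each step:
  pool = (2, 0, 0, 0)
  P6: need (2, 0, 0, 0) fits (2, 0, 0, 0); releases (2, 1, 2, 2), pool now (4, 1, 2, 2)
  P2: need (4, 0, 2, 2) fits (4, 1, 2, 2); releases (0, 1, 0, 1), pool now (4, 2, 2, 3)
  P7: need (3, 2, 0, 3) fits (4, 2, 2, 3); releases (0, 0, 0, 3), pool now (4, 2, 2, 6)
  P8: need (4, 2, 1, 6) fits (4, 2, 2, 6); releases (2, 2, 3, 1), pool now (6, 4, 5, 7)
  P3: need (5, 3, 4, 0) fits (6, 4, 5, 7); releases (2, 1, 2, 2), pool now (8, 5, 7, 9)
  P0: need (8, 5, 7, 9) fits (8, 5, 7, 9); releases (2, 2, 0, 0), pool now (10, 7, 7, 9)


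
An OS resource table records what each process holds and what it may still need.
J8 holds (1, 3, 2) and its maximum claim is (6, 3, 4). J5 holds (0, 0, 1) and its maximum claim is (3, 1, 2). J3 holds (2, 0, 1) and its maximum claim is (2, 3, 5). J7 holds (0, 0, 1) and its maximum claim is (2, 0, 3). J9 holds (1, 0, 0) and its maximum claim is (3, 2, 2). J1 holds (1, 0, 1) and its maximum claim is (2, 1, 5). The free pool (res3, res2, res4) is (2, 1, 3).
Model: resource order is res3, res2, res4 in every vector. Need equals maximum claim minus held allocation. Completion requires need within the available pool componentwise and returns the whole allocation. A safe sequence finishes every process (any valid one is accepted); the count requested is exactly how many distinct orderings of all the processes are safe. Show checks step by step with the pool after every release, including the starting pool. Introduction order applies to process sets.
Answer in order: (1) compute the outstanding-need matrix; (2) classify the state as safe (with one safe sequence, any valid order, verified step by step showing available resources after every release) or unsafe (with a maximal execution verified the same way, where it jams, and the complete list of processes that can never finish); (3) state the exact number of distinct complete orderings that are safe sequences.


(1) Outstanding need per process (order res3, res2, res4):
  J8: (5, 0, 2)
  J5: (3, 1, 1)
  J3: (0, 3, 4)
  J7: (2, 0, 2)
  J9: (2, 2, 2)
  J1: (1, 1, 4)
(2) The state is UNSAFE.
Key observation: after J7, J1, J5 the pool peaks at (3, 1, 6), and each blocked process is short somewhere: J8 on res3; J3 on res2; J9 on res2.
The run J7, J1, J5 cannot be extended any further. Walking it through:
  pool = (2, 1, 3)
  J7 needs (2, 0, 2) <= (2, 1, 3) -> finishes; pool += (0, 0, 1) = (2, 1, 4)
  J1 needs (1, 1, 4) <= (2, 1, 4) -> finishes; pool += (1, 0, 1) = (3, 1, 5)
  J5 needs (3, 1, 1) <= (3, 1, 5) -> finishes; pool += (0, 0, 1) = (3, 1, 6)
  J8 cannot run: need (5, 0, 2) vs free (3, 1, 6) (insufficient res3)
  J3 cannot run: need (0, 3, 4) vs free (3, 1, 6) (insufficient res2)
  J9 cannot run: need (2, 2, 2) vs free (3, 1, 6) (insufficient res2)
Never able to finish: J8, J3 and J9.
(3) The exact count: 0 of the possible complete orderings are safe sequences.


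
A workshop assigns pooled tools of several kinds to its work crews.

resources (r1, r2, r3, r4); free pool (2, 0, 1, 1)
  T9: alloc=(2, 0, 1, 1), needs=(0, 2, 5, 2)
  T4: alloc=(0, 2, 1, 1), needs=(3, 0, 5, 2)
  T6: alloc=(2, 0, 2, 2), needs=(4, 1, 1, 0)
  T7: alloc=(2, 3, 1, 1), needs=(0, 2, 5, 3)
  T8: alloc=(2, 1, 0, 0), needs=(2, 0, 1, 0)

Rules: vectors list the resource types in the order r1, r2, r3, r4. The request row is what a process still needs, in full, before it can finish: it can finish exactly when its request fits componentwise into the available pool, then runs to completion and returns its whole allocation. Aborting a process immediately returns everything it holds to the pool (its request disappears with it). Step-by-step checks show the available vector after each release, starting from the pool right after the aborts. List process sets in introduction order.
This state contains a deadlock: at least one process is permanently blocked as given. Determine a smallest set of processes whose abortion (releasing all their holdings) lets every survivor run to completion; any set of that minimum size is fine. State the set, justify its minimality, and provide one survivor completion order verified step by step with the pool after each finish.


Abort T9 and T4.
Key observation: T7 could never have finished before the abort; with (2, 2, 2, 2) returned by T9 and T4, it fits at step 3.
Minimality, checking each single-abort alternative: T9 alone leaves T4 blocked (short on r3); T4 alone leaves T9 blocked (short on r3); T6 alone leaves T9 blocked (short on r2 and r3); T7 alone leaves T9 blocked (short on r3); T8 alone leaves T9 blocked (short on r2 and r3).
Survivors finish in the order: T6, T8, T7. Walking it through (pool after the aborts first):
  pool = (4, 2, 3, 3)
  T6: need (4, 1, 1, 0) fits (4, 2, 3, 3); releases (2, 0, 2, 2), pool now (6, 2, 5, 5)
  T8: need (2, 0, 1, 0) fits (6, 2, 5, 5); releases (2, 1, 0, 0), pool now (8, 3, 5, 5)
  T7: need (0, 2, 5, 3) fits (8, 3, 5, 5); releases (2, 3, 1, 1), pool now (10, 6, 6, 6)


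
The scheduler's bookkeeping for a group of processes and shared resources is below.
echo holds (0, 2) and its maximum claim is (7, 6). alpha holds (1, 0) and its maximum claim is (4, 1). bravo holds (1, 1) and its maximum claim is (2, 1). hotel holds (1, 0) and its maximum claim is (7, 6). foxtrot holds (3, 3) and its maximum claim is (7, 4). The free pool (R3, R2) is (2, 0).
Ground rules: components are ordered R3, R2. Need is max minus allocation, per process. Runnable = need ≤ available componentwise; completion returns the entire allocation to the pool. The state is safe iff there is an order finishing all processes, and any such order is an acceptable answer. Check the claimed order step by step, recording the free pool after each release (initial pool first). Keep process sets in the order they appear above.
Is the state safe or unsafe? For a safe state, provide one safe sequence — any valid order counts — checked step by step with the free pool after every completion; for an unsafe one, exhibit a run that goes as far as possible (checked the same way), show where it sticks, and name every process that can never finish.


SAFE, for example via the order bravo, alpha, foxtrot, echo, hotel.
Key observation: the order's first zero-slack moment is alpha ((3, 1) needed, (3, 1) free — a requested resource with nothing to spare).
Step-by-step check:
  pool = (2, 0)
  bravo: need (1, 0) fits (2, 0); releases (1, 1), pool now (3, 1)
  alpha: need (3, 1) fits (3, 1); releases (1, 0), pool now (4, 1)
  foxtrot: need (4, 1) fits (4, 1); releases (3, 3), pool now (7, 4)
  echo: need (7, 4) fits (7, 4); releases (0, 2), pool now (7, 6)
  hotel: need (6, 6) fits (7, 6); releases (1, 0), pool now (8, 6)


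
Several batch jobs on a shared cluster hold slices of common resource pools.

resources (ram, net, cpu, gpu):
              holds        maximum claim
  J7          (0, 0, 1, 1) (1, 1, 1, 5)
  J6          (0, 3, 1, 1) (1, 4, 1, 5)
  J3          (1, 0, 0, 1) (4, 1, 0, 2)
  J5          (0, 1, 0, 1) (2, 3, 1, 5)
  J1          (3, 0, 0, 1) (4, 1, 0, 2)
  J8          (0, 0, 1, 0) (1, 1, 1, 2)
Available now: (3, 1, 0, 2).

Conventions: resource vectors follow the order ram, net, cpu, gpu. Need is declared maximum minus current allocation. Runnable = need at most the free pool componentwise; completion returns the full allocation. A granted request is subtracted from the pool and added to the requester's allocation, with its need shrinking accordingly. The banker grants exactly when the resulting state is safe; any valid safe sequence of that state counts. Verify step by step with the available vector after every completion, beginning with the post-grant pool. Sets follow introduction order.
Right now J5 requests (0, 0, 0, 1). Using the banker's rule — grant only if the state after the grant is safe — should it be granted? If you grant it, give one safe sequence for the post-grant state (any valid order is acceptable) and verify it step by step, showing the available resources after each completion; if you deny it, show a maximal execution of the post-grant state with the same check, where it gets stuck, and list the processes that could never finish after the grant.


DENY. Granting would leave the state unsafe.
Key observation: after J3, J8, J1 the pool peaks at (7, 1, 1, 3), and each blocked process is short somewhere: J7 on gpu; J6 on gpu; J5 on net.
On the post-grant state, J3, J8, J1 is a maximal run — nothing extends it. Walking it through:
  pool = (3, 1, 0, 1)
  J3 needs (3, 1, 0, 1) <= (3, 1, 0, 1) -> finishes; pool += (1, 0, 0, 1) = (4, 1, 0, 2)
  J8 needs (1, 1, 0, 2) <= (4, 1, 0, 2) -> finishes; pool += (0, 0, 1, 0) = (4, 1, 1, 2)
  J1 needs (1, 1, 0, 1) <= (4, 1, 1, 2) -> finishes; pool += (3, 0, 0, 1) = (7, 1, 1, 3)
  J7 still needs (1, 1, 0, 4) but only (7, 1, 1, 3) is free — short on gpu
  J6 still needs (1, 1, 0, 4) but only (7, 1, 1, 3) is free — short on gpu
  J5 still needs (2, 2, 1, 3) but only (7, 1, 1, 3) is free — short on net
Post-grant, the permanently blocked set is J7, J6 and J5.


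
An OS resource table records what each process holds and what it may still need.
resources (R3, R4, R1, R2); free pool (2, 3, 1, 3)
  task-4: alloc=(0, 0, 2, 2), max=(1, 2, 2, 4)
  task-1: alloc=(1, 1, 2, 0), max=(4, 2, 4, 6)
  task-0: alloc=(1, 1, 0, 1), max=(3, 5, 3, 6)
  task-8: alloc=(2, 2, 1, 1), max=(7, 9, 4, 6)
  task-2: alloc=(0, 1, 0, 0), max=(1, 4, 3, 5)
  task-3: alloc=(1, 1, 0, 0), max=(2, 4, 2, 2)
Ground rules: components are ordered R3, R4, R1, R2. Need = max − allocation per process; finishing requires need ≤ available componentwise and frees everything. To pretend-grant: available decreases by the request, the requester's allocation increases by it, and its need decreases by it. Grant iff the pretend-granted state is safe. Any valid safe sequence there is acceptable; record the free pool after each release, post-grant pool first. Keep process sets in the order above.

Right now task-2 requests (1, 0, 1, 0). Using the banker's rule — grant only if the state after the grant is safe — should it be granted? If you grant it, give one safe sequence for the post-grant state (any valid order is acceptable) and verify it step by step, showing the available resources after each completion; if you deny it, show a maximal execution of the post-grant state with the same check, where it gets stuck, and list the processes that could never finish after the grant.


GRANT. The post-grant state is safe; one safe sequence: task-4, task-2, task-3, task-0, task-1, task-8.
Key observation: the grant leaves (1, 3, 0, 3) free — enough for task-4, whose release restarts the cascade.
Verifying the post-grant state step by step:
  pool = (1, 3, 0, 3)
  run task-4 (needs (1, 2, 0, 2), free (1, 3, 0, 3)); after release of (0, 0, 2, 2) the pool is (1, 3, 2, 5)
  run task-2 (needs (0, 3, 2, 5), free (1, 3, 2, 5)); after release of (1, 1, 1, 0) the pool is (2, 4, 3, 5)
  run task-3 (needs (1, 3, 2, 2), free (2, 4, 3, 5)); after release of (1, 1, 0, 0) the pool is (3, 5, 3, 5)
  run task-0 (needs (2, 4, 3, 5), free (3, 5, 3, 5)); after release of (1, 1, 0, 1) the pool is (4, 6, 3, 6)
  run task-1 (needs (3, 1, 2, 6), free (4, 6, 3, 6)); after release of (1, 1, 2, 0) the pool is (5, 7, 5, 6)
  run task-8 (needs (5, 7, 3, 5), free (5, 7, 5, 6)); after release of (2, 2, 1, 1) the pool is (7, 9, 6, 7)


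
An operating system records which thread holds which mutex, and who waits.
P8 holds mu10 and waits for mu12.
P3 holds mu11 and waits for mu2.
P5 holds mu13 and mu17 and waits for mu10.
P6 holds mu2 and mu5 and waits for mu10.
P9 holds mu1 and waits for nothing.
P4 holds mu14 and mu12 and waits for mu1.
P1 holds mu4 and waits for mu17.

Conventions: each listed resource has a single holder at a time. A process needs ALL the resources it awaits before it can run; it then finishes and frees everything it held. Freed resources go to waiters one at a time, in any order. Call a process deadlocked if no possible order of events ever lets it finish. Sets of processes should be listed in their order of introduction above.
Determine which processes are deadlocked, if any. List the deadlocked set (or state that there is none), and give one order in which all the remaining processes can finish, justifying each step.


Nothing here is deadlocked.
Key observation: although several processes wait, no cycle exists — each chain bottoms out at a free runner.
A valid finishing order for the others: P9, P4, P8, P5, P1, P6, P3.
Step-by-step check:
  run P9 (it waits on nothing); releases mu1
  run P4 (all its waits — mu1 — are resolved); releases mu14 and mu12
  run P8 (all its waits — mu12 — are resolved); releases mu10
  run P5 (all its waits — mu10 — are resolved); releases mu13 and mu17
  run P1 (all its waits — mu17 — are resolved); releases mu4
  run P6 (all its waits — mu10 — are resolved); releases mu2 and mu5
  run P3 (all its waits — mu2 — are resolved); releases mu11


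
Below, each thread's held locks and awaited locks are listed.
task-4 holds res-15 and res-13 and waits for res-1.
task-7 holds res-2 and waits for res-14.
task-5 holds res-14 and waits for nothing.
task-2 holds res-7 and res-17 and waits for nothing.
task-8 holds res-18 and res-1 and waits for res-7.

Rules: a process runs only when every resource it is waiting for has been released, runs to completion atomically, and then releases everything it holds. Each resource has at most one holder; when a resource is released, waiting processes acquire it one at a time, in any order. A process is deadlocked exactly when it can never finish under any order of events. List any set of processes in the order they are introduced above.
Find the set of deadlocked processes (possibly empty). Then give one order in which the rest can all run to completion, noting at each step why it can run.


No process is deadlocked.
Key observation: the wait relation is loop-free; peeling off processes with no waits unwinds the whole state.
One completion order for the rest: task-2, task-5, task-8, task-4, task-7.
Step-by-step check:
  task-2 waits on nothing -> runs at once and releases res-7 and res-17
  task-5 waits on nothing -> runs at once and releases res-14
  run task-8 (all its waits — res-7 — are resolved); releases res-18 and res-1
  run task-4 (all its waits — res-1 — are resolved); releases res-15 and res-13
  run task-7 (all its waits — res-14 — are resolved); releases res-2


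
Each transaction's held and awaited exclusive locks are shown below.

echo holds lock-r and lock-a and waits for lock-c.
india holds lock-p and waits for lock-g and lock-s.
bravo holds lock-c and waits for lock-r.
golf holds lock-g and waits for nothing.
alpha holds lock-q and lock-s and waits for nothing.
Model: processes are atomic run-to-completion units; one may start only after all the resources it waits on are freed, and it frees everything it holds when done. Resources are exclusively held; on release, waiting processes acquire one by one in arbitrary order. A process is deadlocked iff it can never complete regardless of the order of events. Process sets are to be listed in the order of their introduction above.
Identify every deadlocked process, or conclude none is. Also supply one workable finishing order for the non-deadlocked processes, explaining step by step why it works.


The deadlocked set is echo and bravo.
Key observation: the loop echo -> bravo -> echo blocks itself forever; no other process is dragged down with it.
The rest can finish in the order golf, alpha, india.
Check, step by step:
  golf: no waits; runs immediately, freeing lock-g
  alpha: no waits; runs immediately, freeing lock-q and lock-s
  india waits on lock-g and lock-s — all released -> runs and releases lock-p


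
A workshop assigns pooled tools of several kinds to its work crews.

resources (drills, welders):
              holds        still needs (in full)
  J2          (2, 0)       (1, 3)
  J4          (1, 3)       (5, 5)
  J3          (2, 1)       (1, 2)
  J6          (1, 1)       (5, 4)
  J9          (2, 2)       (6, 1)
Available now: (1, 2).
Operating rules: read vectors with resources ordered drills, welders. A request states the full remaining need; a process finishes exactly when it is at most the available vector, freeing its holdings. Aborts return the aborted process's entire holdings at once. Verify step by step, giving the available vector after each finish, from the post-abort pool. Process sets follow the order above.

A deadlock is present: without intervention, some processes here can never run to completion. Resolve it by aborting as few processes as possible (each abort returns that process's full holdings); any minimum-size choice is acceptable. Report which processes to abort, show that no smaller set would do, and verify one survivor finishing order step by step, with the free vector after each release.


The answer: abort J4.
Key observation: J9 was stuck for good until J4 gave back (1, 3); in the order shown it finishes at step 3.
No smaller set exists: with zero aborts the deadlock remains.
One survivor order: J2, J3, J9, J6. Walking it through (post-abort pool first):
  pool = (2, 5)
  J2: need (1, 3) fits (2, 5); releases (2, 0), pool now (4, 5)
  J3: need (1, 2) fits (4, 5); releases (2, 1), pool now (6, 6)
  J9: need (6, 1) fits (6, 6); releases (2, 2), pool now (8, 8)
  J6: need (5, 4) fits (8, 8); releases (1, 1), pool now (9, 9)


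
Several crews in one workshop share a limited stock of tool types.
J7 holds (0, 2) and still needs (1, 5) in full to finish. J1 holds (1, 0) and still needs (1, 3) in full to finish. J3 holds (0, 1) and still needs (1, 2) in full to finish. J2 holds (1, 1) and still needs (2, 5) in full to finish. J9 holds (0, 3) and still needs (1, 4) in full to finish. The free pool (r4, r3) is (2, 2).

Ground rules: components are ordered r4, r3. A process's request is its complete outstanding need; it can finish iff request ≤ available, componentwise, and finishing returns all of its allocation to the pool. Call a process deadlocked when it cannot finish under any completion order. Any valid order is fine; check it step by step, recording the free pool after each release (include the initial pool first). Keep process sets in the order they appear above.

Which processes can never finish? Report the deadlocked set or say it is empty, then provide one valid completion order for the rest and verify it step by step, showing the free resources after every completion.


Deadlocked set: J7, J2 and J9.
Key observation: the pool after J3, J1 is (3, 3); every surviving request exceeds it in r3, so progress ends there.
The rest can finish in the order J3, J1. Check, step by step:
  pool = (2, 2)
  run J3 (needs (1, 2), free (2, 2)); after release of (0, 1) the pool is (2, 3)
  run J1 (needs (1, 3), free (2, 3)); after release of (1, 0) the pool is (3, 3)
The stuck group stays short no matter what:
  J7 still needs (1, 5) but only (3, 3) is free — short on r3
  J2 still needs (2, 5) but only (3, 3) is free — short on r3
  J9 still needs (1, 4) but only (3, 3) is free — short on r3


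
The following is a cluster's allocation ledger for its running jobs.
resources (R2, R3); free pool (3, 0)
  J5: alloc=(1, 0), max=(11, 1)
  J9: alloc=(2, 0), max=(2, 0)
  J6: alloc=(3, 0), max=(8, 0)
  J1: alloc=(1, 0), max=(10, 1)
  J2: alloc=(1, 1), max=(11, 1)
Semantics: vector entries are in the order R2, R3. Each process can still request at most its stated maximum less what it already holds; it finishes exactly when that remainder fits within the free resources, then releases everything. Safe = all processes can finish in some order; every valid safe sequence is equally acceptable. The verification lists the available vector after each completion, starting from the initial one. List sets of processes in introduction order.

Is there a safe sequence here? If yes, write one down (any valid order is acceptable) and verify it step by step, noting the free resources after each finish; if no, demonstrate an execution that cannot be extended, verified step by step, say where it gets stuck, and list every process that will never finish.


The state is UNSAFE.
Key observation: the pool after J9, J6 is (8, 0); every surviving request exceeds it in R2, so progress ends there.
Going as far as possible: J9, J6; after that, nothing fits. Step-by-step check:
  pool = (3, 0)
  J9: need (0, 0) fits (3, 0); releases (2, 0), pool now (5, 0)
  J6: need (5, 0) fits (5, 0); releases (3, 0), pool now (8, 0)
  J5 cannot run: need (10, 1) vs free (8, 0) (insufficient R2 and R3)
  J1 cannot run: need (9, 1) vs free (8, 0) (insufficient R2 and R3)
  J2 cannot run: need (10, 0) vs free (8, 0) (insufficient R2)
Never able to finish: J5, J1 and J2.


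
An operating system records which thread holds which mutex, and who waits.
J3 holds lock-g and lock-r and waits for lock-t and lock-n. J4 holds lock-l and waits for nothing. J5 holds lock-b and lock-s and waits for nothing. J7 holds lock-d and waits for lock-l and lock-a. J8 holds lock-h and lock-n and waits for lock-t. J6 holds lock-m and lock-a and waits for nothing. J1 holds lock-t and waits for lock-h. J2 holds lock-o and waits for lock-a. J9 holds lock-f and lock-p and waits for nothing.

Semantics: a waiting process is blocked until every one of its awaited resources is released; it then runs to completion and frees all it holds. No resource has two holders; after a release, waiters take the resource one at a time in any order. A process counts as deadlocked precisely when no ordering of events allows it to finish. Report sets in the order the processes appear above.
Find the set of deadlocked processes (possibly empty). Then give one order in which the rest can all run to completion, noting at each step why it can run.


The deadlocked set is J3, J8 and J1.
Key observation: the waits loop around J8 -> J1 -> J8 with no way out; J3 waits into the deadlock from upstream.
One completion order for the rest: J6, J2, J5, J4, J7, J9.
Check, step by step:
  J6 waits on nothing -> runs at once and releases lock-m and lock-a
  run J2 (all its waits — lock-a — are resolved); releases lock-o
  J5 waits on nothing -> runs at once and releases lock-b and lock-s
  J4 waits on nothing -> runs at once and releases lock-l
  run J7 (all its waits — lock-l and lock-a — are resolved); releases lock-d
  J9 waits on nothing -> runs at once and releases lock-f and lock-p


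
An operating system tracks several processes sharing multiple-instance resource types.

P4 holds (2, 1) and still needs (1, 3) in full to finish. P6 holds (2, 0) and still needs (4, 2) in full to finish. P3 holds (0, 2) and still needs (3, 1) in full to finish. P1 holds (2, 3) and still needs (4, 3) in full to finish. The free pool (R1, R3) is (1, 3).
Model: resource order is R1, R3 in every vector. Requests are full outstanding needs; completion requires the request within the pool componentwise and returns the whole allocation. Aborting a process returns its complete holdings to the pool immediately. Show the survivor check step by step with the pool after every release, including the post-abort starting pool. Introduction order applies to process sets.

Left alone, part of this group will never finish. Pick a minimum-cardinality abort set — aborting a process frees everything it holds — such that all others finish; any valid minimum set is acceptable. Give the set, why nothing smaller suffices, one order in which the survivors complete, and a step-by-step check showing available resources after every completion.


The answer: abort P6.
Key observation: aborting P6 returns (2, 0), and P1 — hopeless before — runs at step 2 with the returned capacity in the pool.
Minimality: the empty abort set fails — the state is deadlocked as it stands.
One survivor order: P4, P1, P3. Walking it through (post-abort pool first):
  pool = (3, 3)
  P4: need (1, 3) fits (3, 3); releases (2, 1), pool now (5, 4)
  P1: need (4, 3) fits (5, 4); releases (2, 3), pool now (7, 7)
  P3: need (3, 1) fits (7, 7); releases (0, 2), pool now (7, 9)


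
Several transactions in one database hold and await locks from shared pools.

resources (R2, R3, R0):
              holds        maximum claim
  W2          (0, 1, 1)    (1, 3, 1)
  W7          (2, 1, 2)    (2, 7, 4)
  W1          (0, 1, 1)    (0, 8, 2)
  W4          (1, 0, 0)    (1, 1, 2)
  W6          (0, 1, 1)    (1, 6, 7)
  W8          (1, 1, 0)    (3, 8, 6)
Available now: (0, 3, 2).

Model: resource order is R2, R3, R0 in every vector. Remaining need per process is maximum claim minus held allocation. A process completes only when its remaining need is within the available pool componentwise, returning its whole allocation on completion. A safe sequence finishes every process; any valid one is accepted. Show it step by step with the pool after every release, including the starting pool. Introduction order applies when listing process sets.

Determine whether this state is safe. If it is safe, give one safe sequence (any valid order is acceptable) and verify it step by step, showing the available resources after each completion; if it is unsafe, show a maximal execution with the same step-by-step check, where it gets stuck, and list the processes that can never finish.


UNSAFE — no complete ordering exists.
Key observation: the wall is R3: completing W4, W2 brings the pool only to (1, 4, 3), and all the rest need more.
Going as far as possible: W4, W2; after that, nothing fits. Step-by-step check:
  pool = (0, 3, 2)
  W4 needs (0, 1, 2) <= (0, 3, 2) -> finishes; pool += (1, 0, 0) = (1, 3, 2)
  W2 needs (1, 2, 0) <= (1, 3, 2) -> finishes; pool += (0, 1, 1) = (1, 4, 3)
  W7 cannot run: need (0, 6, 2) vs free (1, 4, 3) (insufficient R3)
  W1 cannot run: need (0, 7, 1) vs free (1, 4, 3) (insufficient R3)
  W6 cannot run: need (1, 5, 6) vs free (1, 4, 3) (insufficient R3 and R0)
  W8 cannot run: need (2, 7, 6) vs free (1, 4, 3) (insufficient R2, R3 and R0)
Never able to finish: W7, W1, W6 and W8.


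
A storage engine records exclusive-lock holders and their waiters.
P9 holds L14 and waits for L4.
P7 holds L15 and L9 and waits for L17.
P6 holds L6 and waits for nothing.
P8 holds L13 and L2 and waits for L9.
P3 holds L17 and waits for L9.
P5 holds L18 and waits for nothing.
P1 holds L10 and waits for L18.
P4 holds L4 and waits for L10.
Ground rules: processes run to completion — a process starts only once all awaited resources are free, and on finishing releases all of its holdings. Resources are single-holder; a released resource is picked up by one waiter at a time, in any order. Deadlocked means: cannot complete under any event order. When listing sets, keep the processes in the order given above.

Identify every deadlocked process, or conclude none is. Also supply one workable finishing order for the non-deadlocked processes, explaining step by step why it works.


Deadlocked set: P7, P8 and P3.
Key observation: the knot is the closed ring of waits P7 -> P3 -> P7; P8 waits into the deadlock from upstream.
The rest can finish in the order P5, P6, P1, P4, P9.
Check, step by step:
  P5 waits on nothing -> runs at once and releases L18
  P6 waits on nothing -> runs at once and releases L6
  run P1 (all its waits — L18 — are resolved); releases L10
  run P4 (all its waits — L10 — are resolved); releases L4
  run P9 (all its waits — L4 — are resolved); releases L14


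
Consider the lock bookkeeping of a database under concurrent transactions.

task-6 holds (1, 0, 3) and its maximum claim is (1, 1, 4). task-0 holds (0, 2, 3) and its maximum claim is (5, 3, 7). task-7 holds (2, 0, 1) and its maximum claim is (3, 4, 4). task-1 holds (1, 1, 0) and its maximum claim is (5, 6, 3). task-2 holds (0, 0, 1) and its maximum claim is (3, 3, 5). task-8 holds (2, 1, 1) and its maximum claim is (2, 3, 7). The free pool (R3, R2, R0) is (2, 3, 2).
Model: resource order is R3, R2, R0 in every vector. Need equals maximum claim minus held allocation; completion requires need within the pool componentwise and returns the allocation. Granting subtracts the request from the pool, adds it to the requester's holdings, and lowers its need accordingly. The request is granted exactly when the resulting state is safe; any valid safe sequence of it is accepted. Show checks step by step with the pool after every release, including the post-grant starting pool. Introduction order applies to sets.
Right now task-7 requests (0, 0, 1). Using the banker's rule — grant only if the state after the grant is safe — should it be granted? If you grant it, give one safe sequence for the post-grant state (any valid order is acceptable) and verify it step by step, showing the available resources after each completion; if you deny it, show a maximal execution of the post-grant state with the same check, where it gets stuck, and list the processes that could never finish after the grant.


DENY — the pretend-granted state is unsafe.
Key observation: after task-6, task-2 the pool peaks at (3, 3, 5), and each blocked process is short somewhere: task-0 on R3; task-7 on R2; task-1 on R3, R2; task-8 on R0.
On the post-grant state, task-6, task-2 is a maximal run — nothing extends it. Check, step by step:
  pool = (2, 3, 1)
  task-6 needs (0, 1, 1) <= (2, 3, 1) -> finishes; pool += (1, 0, 3) = (3, 3, 4)
  task-2 needs (3, 3, 4) <= (3, 3, 4) -> finishes; pool += (0, 0, 1) = (3, 3, 5)
  task-0 cannot run: need (5, 1, 4) vs free (3, 3, 5) (insufficient R3)
  task-7 cannot run: need (1, 4, 2) vs free (3, 3, 5) (insufficient R2)
  task-1 cannot run: need (4, 5, 3) vs free (3, 3, 5) (insufficient R3 and R2)
  task-8 cannot run: need (0, 2, 6) vs free (3, 3, 5) (insufficient R0)
Processes that could never finish after the grant: task-0, task-7, task-1 and task-8.
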